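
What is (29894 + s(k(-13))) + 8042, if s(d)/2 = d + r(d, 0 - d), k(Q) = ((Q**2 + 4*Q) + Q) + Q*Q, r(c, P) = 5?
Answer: 38492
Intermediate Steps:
k(Q) = 2*Q**2 + 5*Q (k(Q) = (Q**2 + 5*Q) + Q**2 = 2*Q**2 + 5*Q)
s(d) = 10 + 2*d (s(d) = 2*(d + 5) = 2*(5 + d) = 10 + 2*d)
(29894 + s(k(-13))) + 8042 = (29894 + (10 + 2*(-13*(5 + 2*(-13))))) + 8042 = (29894 + (10 + 2*(-13*(5 - 26)))) + 8042 = (29894 + (10 + 2*(-13*(-21)))) + 8042 = (29894 + (10 + 2*273)) + 8042 = (29894 + (10 + 546)) + 8042 = (29894 + 556) + 8042 = 30450 + 8042 = 38492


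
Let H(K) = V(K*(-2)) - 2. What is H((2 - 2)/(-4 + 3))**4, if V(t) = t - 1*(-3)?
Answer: 1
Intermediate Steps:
V(t) = 3 + t (V(t) = t + 3 = 3 + t)
H(K) = 1 - 2*K (H(K) = (3 + K*(-2)) - 2 = (3 - 2*K) - 2 = 1 - 2*K)
H((2 - 2)/(-4 + 3))**4 = (1 - 2*(2 - 2)/(-4 + 3))**4 = (1 - 0/(-1))**4 = (1 - 0*(-1))**4 = (1 - 2*0)**4 = (1 + 0)**4 = 1**4 = 1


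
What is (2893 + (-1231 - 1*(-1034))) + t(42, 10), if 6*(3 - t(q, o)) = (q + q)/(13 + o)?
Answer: 62063/23 ≈ 2698.4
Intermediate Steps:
t(q, o) = 3 - q/(3*(13 + o)) (t(q, o) = 3 - (q + q)/(6*(13 + o)) = 3 - 2*q/(6*(13 + o)) = 3 - q/(3*(13 + o)))
(2893 + (-1231 - 1*(-1034))) + t(42, 10) = (2893 + (-1231 - 1*(-1034))) + (117 - 1*42 + 9*10)/(3*(13 + 10)) = (2893 + (-1231 + 1034)) + (1/3)*(117 - 42 + 90)/23 = (2893 - 197) + (1/3)*(1/23)*165 = 2696 + 55/23 = 62063/23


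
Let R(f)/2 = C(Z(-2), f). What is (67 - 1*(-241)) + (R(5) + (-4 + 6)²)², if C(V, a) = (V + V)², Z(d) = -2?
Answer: 1604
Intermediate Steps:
C(V, a) = 4*V² (C(V, a) = (2*V)² = 4*V²)
R(f) = 32 (R(f) = 2*(4*(-2)²) = 2*(4*4) = 2*16 = 32)
(67 - 1*(-241)) + (R(5) + (-4 + 6)²)² = (67 - 1*(-241)) + (32 + (-4 + 6)²)² = (67 + 241) + (32 + 2²)² = 308 + (32 + 4)² = 308 + 36² = 308 + 1296 = 1604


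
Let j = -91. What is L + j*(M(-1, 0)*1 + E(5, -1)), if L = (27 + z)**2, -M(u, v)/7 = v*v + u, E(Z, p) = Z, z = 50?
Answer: 4837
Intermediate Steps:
M(u, v) = -7*u - 7*v**2 (M(u, v) = -7*(v*v + u) = -7*(v**2 + u) = -7*(u + v**2) = -7*u - 7*v**2)
L = 5929 (L = (27 + 50)**2 = 77**2 = 5929)
L + j*(M(-1, 0)*1 + E(5, -1)) = 5929 - 91*((-7*(-1) - 7*0**2)*1 + 5) = 5929 - 91*((7 - 7*0)*1 + 5) = 5929 - 91*((7 + 0)*1 + 5) = 5929 - 91*(7*1 + 5) = 5929 - 91*(7 + 5) = 5929 - 91*12 = 5929 - 1092 = 4837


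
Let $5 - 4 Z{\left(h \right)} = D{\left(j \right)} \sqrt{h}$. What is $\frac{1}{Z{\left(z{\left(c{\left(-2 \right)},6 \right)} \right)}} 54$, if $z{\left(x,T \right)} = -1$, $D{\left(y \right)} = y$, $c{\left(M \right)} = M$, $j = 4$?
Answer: $\frac{1080}{41} + \frac{864 i}{41} \approx 26.341 + 21.073 i$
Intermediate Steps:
$Z{\left(h \right)} = \frac{5}{4} - \sqrt{h}$ ($Z{\left(h \right)} = \frac{5}{4} - \frac{4 \sqrt{h}}{4} = \frac{5}{4} - \sqrt{h}$)
$\frac{1}{Z{\left(z{\left(c{\left(-2 \right)},6 \right)} \right)}} 54 = \frac{1}{\frac{5}{4} - \sqrt{-1}} \cdot 54 = \frac{1}{\frac{5}{4} - i} 54 = \frac{16 \left(\frac{5}{4} + i\right)}{41} \cdot 54 = \frac{864 \left(\frac{5}{4} + i\right)}{41}$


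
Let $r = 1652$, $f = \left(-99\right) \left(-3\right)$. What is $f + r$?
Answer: $1949$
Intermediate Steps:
$f = 297$
$f + r = 297 + 1652 = 1949$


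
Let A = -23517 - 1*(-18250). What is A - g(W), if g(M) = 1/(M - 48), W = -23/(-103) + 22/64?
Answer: -823434217/156339 ≈ -5267.0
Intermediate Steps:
A = -5267 (A = -23517 + 18250 = -5267)
W = 1869/3296 (W = -23*(-1/103) + 22*(1/64) = 23/103 + 11/32 = 1869/3296 ≈ 0.56705)
g(M) = 1/(-48 + M)
A - g(W) = -5267 - 1/(-48 + 1869/3296) = -5267 - 1/(-156339/3296) = -5267 - 1*(-3296/156339) = -5267 + 3296/156339 = -823434217/156339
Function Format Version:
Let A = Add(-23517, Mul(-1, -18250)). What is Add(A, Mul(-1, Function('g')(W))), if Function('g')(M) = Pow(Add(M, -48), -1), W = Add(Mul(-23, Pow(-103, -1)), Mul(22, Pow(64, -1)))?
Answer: Rational(-823434217, 156339) ≈ -5267.0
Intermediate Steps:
A = -5267 (A = Add(-23517, 18250) = -5267)
W = Rational(1869, 3296) (W = Add(Mul(-23, Rational(-1, 103)), Mul(22, Rational(1, 64))) = Add(Rational(23, 103), Rational(11, 32)) = Rational(1869, 3296) ≈ 0.56705)
Function('g')(M) = Pow(Add(-48, M), -1)
Add(A, Mul(-1, Function('g')(W))) = Add(-5267, Mul(-1, Pow(Add(-48, Rational(1869, 3296)), -1))) = Add(-5267, Mul(-1, Pow(Rational(-156339, 3296), -1))) = Add(-5267, Mul(-1, Rational(-3296, 156339))) = Add(-5267, Rational(3296, 156339)) = Rational(-823434217, 156339)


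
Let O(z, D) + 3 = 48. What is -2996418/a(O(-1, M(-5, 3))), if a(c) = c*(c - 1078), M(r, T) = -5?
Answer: 998806/15495 ≈ 64.460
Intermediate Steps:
O(z, D) = 45 (O(z, D) = -3 + 48 = 45)
a(c) = c*(-1078 + c)
-2996418/a(O(-1, M(-5, 3))) = -2996418*1/(45*(-1078 + 45)) = -2996418/(45*(-1033)) = -2996418/(-46485) = -2996418*(-1/46485) = 998806/15495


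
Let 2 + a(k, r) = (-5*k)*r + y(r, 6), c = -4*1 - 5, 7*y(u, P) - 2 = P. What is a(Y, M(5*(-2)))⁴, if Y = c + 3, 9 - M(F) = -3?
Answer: 39944877478416/2401 ≈ 1.6637e+10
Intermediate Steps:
M(F) = 12 (M(F) = 9 - 1*(-3) = 9 + 3 = 12)
y(u, P) = 2/7 + P/7
c = -9 (c = -4 - 5 = -9)
Y = -6 (Y = -9 + 3 = -6)
a(k, r) = -6/7 - 5*k*r (a(k, r) = -2 + ((-5*k)*r + (2/7 + (⅐)*6)) = -2 + (-5*k*r + (2/7 + 6/7)) = -2 + (-5*k*r + 8/7) = -2 + (8/7 - 5*k*r) = -6/7 - 5*k*r)
a(Y, M(5*(-2)))⁴ = (-6/7 - 5*(-6)*12)⁴ = (-6/7 + 360)⁴ = (2514/7)⁴ = 39944877478416/2401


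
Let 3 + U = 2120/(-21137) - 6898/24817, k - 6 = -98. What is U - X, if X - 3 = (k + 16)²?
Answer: -131877677328/22806823 ≈ -5782.4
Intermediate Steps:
k = -92 (k = 6 - 98 = -92)
U = -77047211/22806823 (U = -3 + (2120/(-21137) - 6898/24817) = -3 + (2120*(-1/21137) - 6898*1/24817) = -3 + (-2120/21137 - 6898/24817) = -3 - 8626742/22806823 = -77047211/22806823 ≈ -3.3783)
X = 5779 (X = 3 + (-92 + 16)² = 3 + (-76)² = 3 + 5776 = 5779)
U - X = -77047211/22806823 - 1*5779 = -77047211/22806823 - 5779 = -131877677328/22806823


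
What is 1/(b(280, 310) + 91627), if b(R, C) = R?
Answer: 1/91907 ≈ 1.0881e-5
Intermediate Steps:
1/(b(280, 310) + 91627) = 1/(280 + 91627) = 1/91907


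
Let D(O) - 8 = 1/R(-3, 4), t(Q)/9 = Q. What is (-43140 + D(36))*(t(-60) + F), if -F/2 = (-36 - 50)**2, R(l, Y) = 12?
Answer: 1983895639/3 ≈ 6.6130e+8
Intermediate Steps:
t(Q) = 9*Q
F = -14792 (F = -2*(-36 - 50)**2 = -2*(-86)**2 = -2*7396 = -14792)
D(O) = 97/12 (D(O) = 8 + 1/12 = 97/12)
(-43140 + D(36))*(t(-60) + F) = (-43140 + 97/12)*(9*(-60) - 14792) = -517583*(-540 - 14792)/12 = -517583/12*(-15332) = 1983895639/3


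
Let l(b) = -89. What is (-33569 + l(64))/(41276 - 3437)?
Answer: -33658/37839 ≈ -0.88951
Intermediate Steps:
(-33569 + l(64))/(41276 - 3437) = (-33569 - 89)/(41276 - 3437) = -33658/37839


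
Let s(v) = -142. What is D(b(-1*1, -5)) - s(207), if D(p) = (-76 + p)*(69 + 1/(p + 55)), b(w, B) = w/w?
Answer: -281923/56 ≈ -5034.3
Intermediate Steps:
b(w, B) = 1
D(p) = (-76 + p)*(69 + 1/(55 + p))
D(b(-1*1, -5)) - s(207) = (-288496 - 1448*1 + 69*1²)/(55 + 1) - 1*(-142) = (-288496 - 1448 + 69*1)/56 + 142 = (-288496 - 1448 + 69)/56 + 142 = (1/56)*(-289875) + 142 = -289875/56 + 142 = -281923/56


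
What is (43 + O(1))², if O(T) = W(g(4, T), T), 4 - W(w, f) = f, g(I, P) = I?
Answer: 2116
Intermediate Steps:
W(w, f) = 4 - f
O(T) = 4 - T
(43 + O(1))² = (43 + (4 - 1*1))² = (43 + (4 - 1))² = (43 + 3)² = 46² = 2116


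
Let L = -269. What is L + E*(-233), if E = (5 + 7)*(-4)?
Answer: 10915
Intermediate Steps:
E = -48 (E = 12*(-4) = -48)
L + E*(-233) = -269 - 48*(-233) = -269 + 11184 = 10915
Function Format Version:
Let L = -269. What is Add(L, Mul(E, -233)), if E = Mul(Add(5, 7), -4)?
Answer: 10915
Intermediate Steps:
E = -48 (E = Mul(12, -4) = -48)
Add(L, Mul(E, -233)) = Add(-269, Mul(-48, -233)) = Add(-269, 11184) = 10915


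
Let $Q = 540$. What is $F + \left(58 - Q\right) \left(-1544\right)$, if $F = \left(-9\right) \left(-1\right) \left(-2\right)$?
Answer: $744190$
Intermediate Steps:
$F = -18$ ($F = 9 \left(-2\right) = -18$)
$F + \left(58 - Q\right) \left(-1544\right) = -18 + \left(58 - 540\right) \left(-1544\right) = -18 - -744208 = -18 + 744208 = 744190$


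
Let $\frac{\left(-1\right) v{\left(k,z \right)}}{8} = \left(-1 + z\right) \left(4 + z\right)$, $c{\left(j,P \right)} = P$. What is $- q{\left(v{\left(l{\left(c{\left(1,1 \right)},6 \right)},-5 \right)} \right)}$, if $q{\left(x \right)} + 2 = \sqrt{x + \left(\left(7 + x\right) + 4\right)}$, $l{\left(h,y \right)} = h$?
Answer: $2 - i \sqrt{85} \approx 2.0 - 9.2195 i$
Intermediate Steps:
$v{\left(k,z \right)} = - 8 \left(-1 + z\right) \left(4 + z\right)$
$q{\left(x \right)} = -2 + \sqrt{11 + 2 x}$ ($q{\left(x \right)} = -2 + \sqrt{x + \left(\left(7 + x\right) + 4\right)} = -2 + \sqrt{x + \left(11 + x\right)} = -2 + \sqrt{11 + 2 x}$)
$- q{\left(v{\left(l{\left(c{\left(1,1 \right)},6 \right)},-5 \right)} \right)} = - (-2 + \sqrt{11 + 2 \left(32 - -120 - 8 \left(-5\right)^{2}\right)}) = - (-2 + \sqrt{11 + 2 \left(32 + 120 - 200\right)}) = - (-2 + \sqrt{11 + 2 \left(-48\right)}) = - (-2 + \sqrt{11 - 96}) = - (-2 + \sqrt{-85}) = - (-2 + i \sqrt{85}) = 2 - i \sqrt{85}$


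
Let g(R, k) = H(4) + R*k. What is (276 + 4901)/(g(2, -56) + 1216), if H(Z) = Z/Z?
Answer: 5177/1105 ≈ 4.6851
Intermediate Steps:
H(Z) = 1
g(R, k) = 1 + R*k
(276 + 4901)/(g(2, -56) + 1216) = (276 + 4901)/((1 + 2*(-56)) + 1216) = 5177/((1 - 112) + 1216) = 5177/(-111 + 1216) = 5177/1105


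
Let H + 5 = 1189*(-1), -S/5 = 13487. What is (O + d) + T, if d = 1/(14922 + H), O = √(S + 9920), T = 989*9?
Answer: 122192929/13728 + I*√57515 ≈ 8901.0 + 239.82*I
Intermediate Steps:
S = -67435 (S = -5*13487 = -67435)
H = -1194 (H = -5 + 1189*(-1) = -5 - 1189 = -1194)
T = 8901
O = I*√57515 (O = √(-67435 + 9920) = √(-57515) = I*√57515 ≈ 239.82*I)
d = 1/13728 (d = 1/(14922 - 1194) = 1/13728 ≈ 7.2844e-5)
(O + d) + T = (I*√57515 + 1/13728) + 8901 = (1/13728 + I*√57515) + 8901 = 122192929/13728 + I*√57515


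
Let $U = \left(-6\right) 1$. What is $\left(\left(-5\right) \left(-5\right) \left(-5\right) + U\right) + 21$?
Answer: $-110$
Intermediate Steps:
$U = -6$
$\left(\left(-5\right) \left(-5\right) \left(-5\right) + U\right) + 21 = \left(\left(-5\right) \left(-5\right) \left(-5\right) - 6\right) + 21 = \left(25 \left(-5\right) - 6\right) + 21 = \left(-125 - 6\right) + 21 = -131 + 21 = -110$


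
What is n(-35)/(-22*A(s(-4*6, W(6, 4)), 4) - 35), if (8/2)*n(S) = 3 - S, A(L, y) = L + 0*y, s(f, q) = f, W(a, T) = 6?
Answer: 19/986 ≈ 0.019270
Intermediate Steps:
A(L, y) = L (A(L, y) = L + 0 = L)
n(S) = 3/4 - S/4 (n(S) = (3 - S)/4 = 3/4 - S/4)
n(-35)/(-22*A(s(-4*6, W(6, 4)), 4) - 35) = (3/4 - 1/4*(-35))/(-(-88)*6 - 35) = (3/4 + 35/4)/(-22*(-24) - 35) = 19/(2*(528 - 35)) = (19/2)/493 = (19/2)*(1/493) = 19/986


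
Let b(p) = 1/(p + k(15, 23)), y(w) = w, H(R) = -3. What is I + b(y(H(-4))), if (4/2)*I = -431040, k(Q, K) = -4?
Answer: -1508641/7 ≈ -2.1552e+5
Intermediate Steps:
I = -215520 (I = (1/2)*(-431040) = -215520)
b(p) = 1/(-4 + p) (b(p) = 1/(p - 4) = 1/(-4 + p))
I + b(y(H(-4))) = -215520 + 1/(-4 - 3) = -215520 + 1/(-7) = -215520 - 1/7 = -1508641/7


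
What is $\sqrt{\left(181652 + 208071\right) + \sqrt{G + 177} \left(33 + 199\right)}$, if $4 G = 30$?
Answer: $\sqrt{389723 + 348 \sqrt{82}} \approx 626.8$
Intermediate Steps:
$G = \frac{15}{2}$ ($G = \frac{1}{4} \cdot 30 = \frac{15}{2} \approx 7.5$)
$\sqrt{\left(181652 + 208071\right) + \sqrt{G + 177} \left(33 + 199\right)} = \sqrt{\left(181652 + 208071\right) + \sqrt{\frac{15}{2} + 177} \left(33 + 199\right)} = \sqrt{389723 + \sqrt{\frac{369}{2}} \cdot 232} = \sqrt{389723 + \frac{3 \sqrt{82}}{2} \cdot 232} = \sqrt{389723 + 348 \sqrt{82}}$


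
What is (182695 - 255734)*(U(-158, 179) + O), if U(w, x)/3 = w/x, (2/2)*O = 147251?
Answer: -1925122155745/179 ≈ -1.0755e+10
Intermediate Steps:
O = 147251
U(w, x) = 3*w/x (U(w, x) = 3*(w/x) = 3*w/x)
(182695 - 255734)*(U(-158, 179) + O) = (182695 - 255734)*(3*(-158)/179 + 147251) = -73039*(3*(-158)*(1/179) + 147251) = -73039*(-474/179 + 147251) = -73039*26357455/179 = -1925122155745/179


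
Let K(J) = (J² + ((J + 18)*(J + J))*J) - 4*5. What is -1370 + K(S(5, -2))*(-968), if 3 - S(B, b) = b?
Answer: -1119410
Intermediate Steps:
S(B, b) = 3 - b
K(J) = -20 + J² + 2*J²*(18 + J) (K(J) = (J² + ((18 + J)*(2*J))*J) - 20 = (J² + (2*J*(18 + J))*J) - 20 = (J² + 2*J²*(18 + J)) - 20 = -20 + J² + 2*J²*(18 + J))
-1370 + K(S(5, -2))*(-968) = -1370 + (-20 + 2*(3 - 1*(-2))³ + 37*(3 - 1*(-2))²)*(-968) = -1370 + (-20 + 2*(3 + 2)³ + 37*(3 + 2)²)*(-968) = -1370 + (-20 + 2*5³ + 37*5²)*(-968) = -1370 + (-20 + 2*125 + 37*25)*(-968) = -1370 + (-20 + 250 + 925)*(-968) = -1370 + 1155*(-968) = -1370 - 1118040 = -1119410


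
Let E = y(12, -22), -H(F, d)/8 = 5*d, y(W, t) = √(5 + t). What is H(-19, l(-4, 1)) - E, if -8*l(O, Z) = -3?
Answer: -15 - I*√17 ≈ -15.0 - 4.1231*I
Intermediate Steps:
l(O, Z) = 3/8 (l(O, Z) = -⅛*(-3) = 3/8)
H(F, d) = -40*d
E = I*√17 (E = √(5 - 22) = √(-17) = I*√17 ≈ 4.1231*I)
H(-19, l(-4, 1)) - E = -40*3/8 - I*√17 = -15 - I*√17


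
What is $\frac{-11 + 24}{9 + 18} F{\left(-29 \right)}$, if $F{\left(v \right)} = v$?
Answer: $- \frac{377}{27} \approx -13.963$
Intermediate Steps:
$\frac{-11 + 24}{9 + 18} F{\left(-29 \right)} = \frac{-11 + 24}{9 + 18} \left(-29\right) = \frac{13}{27} \left(-29\right) = - \frac{377}{27}$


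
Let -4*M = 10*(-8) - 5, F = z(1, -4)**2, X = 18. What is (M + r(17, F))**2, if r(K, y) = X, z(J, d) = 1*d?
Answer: 24649/16 ≈ 1540.6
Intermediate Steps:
z(J, d) = d
F = 16 (F = (-4)**2 = 16)
r(K, y) = 18
M = 85/4 (M = -(10*(-8) - 5)/4 = -(-80 - 5)/4 = -1/4*(-85) = 85/4 ≈ 21.250)
(M + r(17, F))**2 = (85/4 + 18)**2 = (157/4)**2 = 24649/16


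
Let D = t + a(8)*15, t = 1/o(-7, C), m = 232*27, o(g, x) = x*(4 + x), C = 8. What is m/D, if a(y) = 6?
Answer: 601344/8641 ≈ 69.592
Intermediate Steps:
m = 6264
t = 1/96 (t = 1/(8*(4 + 8)) = 1/(8*12) = 1/96 ≈ 0.010417)
D = 8641/96 (D = 1/96 + 6*15 = 1/96 + 90 = 8641/96 ≈ 90.010)
m/D = 6264/(8641/96) = 6264*(96/8641) = 601344/8641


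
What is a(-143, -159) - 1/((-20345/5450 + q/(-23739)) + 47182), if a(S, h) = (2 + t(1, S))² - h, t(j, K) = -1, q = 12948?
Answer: 65106530335310/406915868503 ≈ 160.00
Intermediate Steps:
a(S, h) = 1 - h (a(S, h) = (2 - 1)² - h = 1² - h = 1 - h)
a(-143, -159) - 1/((-20345/5450 + q/(-23739)) + 47182) = (1 - 1*(-159)) - 1/((-20345/5450 + 12948/(-23739)) + 47182) = (1 + 159) - 1/((-20345*1/5450 + 12948*(-1/23739)) + 47182) = 160 - 1/((-4069/1090 - 4316/7913) + 47182) = 160 - 1/(-36902437/8625170 + 47182) = 160 - 1/406915868503/8625170 = 160 - 1*8625170/406915868503 = 160 - 8625170/406915868503 = 65106530335310/406915868503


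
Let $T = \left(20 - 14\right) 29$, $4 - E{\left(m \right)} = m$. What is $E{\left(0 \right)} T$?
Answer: $696$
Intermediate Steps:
$E{\left(m \right)} = 4 - m$
$T = 174$ ($T = 6 \cdot 29 = 174$)
$E{\left(0 \right)} T = \left(4 - 0\right) 174 = \left(4 + 0\right) 174 = 4 \cdot 174 = 696$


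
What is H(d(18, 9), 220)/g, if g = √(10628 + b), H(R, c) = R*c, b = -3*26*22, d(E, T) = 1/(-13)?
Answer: -55*√557/7241 ≈ -0.17926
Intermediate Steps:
d(E, T) = -1/13
b = -1716 (b = -78*22 = -1*1716 = -1716)
g = 4*√557 (g = √(10628 - 1716) = √8912 = 4*√557 ≈ 94.403)
H(d(18, 9), 220)/g = (-1/13*220)/((4*√557)) = -55*√557/7241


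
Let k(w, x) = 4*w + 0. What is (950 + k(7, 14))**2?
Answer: 956484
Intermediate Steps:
k(w, x) = 4*w
(950 + k(7, 14))**2 = (950 + 4*7)**2 = (950 + 28)**2 = 978**2 = 956484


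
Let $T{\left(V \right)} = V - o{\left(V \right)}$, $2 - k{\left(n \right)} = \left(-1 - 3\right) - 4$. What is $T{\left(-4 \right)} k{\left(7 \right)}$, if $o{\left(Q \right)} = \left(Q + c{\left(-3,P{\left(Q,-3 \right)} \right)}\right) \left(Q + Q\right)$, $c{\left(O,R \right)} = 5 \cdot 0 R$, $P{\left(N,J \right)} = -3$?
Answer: $-360$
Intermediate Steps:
$c{\left(O,R \right)} = 0$ ($c{\left(O,R \right)} = 0 R = 0$)
$o{\left(Q \right)} = 2 Q^{2}$ ($o{\left(Q \right)} = \left(Q + 0\right) \left(Q + Q\right) = Q 2 Q = 2 Q^{2}$)
$k{\left(n \right)} = 10$ ($k{\left(n \right)} = 2 - \left(\left(-1 - 3\right) - 4\right) = 2 - \left(-4 - 4\right) = 2 - -8 = 2 + 8 = 10$)
$T{\left(V \right)} = V - 2 V^{2}$
$T{\left(-4 \right)} k{\left(7 \right)} = - 4 \left(1 - -8\right) 10 = - 4 \left(1 + 8\right) 10 = \left(-4\right) 9 \cdot 10 = \left(-36\right) 10 = -360$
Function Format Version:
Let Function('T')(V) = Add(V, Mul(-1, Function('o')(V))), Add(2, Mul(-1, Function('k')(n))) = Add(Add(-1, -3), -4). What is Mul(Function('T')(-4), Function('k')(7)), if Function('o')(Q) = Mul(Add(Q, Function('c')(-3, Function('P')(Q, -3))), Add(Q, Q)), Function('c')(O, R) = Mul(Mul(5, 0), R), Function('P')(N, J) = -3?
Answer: -360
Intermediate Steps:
Function('c')(O, R) = 0 (Function('c')(O, R) = Mul(0, R) = 0)
Function('o')(Q) = Mul(2, Pow(Q, 2)) (Function('o')(Q) = Mul(Add(Q, 0), Add(Q, Q)) = Mul(Q, Mul(2, Q)) = Mul(2, Pow(Q, 2)))
Function('k')(n) = 10 (Function('k')(n) = Add(2, Mul(-1, Add(Add(-1, -3), -4))) = Add(2, Mul(-1, Add(-4, -4))) = Add(2, Mul(-1, -8)) = Add(2, 8) = 10)
Function('T')(V) = Add(V, Mul(-2, Pow(V, 2))) (Function('T')(V) = Add(V, Mul(-1, Mul(2, Pow(V, 2)))) = Add(V, Mul(-2, Pow(V, 2))))
Mul(Function('T')(-4), Function('k')(7)) = Mul(Mul(-4, Add(1, Mul(-2, -4))), 10) = Mul(Mul(-4, Add(1, 8)), 10) = Mul(Mul(-4, 9), 10) = Mul(-36, 10) = -360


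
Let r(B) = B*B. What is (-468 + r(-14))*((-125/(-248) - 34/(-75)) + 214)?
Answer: -135939038/2325 ≈ -58468.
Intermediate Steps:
r(B) = B**2
(-468 + r(-14))*((-125/(-248) - 34/(-75)) + 214) = (-468 + (-14)**2)*((-125/(-248) - 34/(-75)) + 214) = (-468 + 196)*((-125*(-1/248) - 34*(-1/75)) + 214) = -272*((125/248 + 34/75) + 214) = -272*(17807/18600 + 214) = -272*3998207/18600 = -135939038/2325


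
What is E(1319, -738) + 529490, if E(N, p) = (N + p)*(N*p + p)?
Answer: -565457470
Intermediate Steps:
E(N, p) = (N + p)*(p + N*p)
E(1319, -738) + 529490 = -738*(1319 - 738 + 1319**2 + 1319*(-738)) + 529490 = -738*(1319 - 738 + 1739761 - 973422) + 529490 = -738*766920 + 529490 = -565986960 + 529490 = -565457470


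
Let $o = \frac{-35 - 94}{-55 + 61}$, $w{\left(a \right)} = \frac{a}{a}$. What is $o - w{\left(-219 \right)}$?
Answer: $- \frac{45}{2} \approx -22.5$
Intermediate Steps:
$w{\left(a \right)} = 1$
$o = - \frac{43}{2}$ ($o = - \frac{129}{6} = \left(-129\right) \frac{1}{6} = - \frac{43}{2} \approx -21.5$)
$o - w{\left(-219 \right)} = - \frac{43}{2} - 1 = - \frac{45}{2}$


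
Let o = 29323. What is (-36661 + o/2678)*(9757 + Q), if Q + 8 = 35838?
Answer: -4474310941145/2678 ≈ -1.6708e+9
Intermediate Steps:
Q = 35830 (Q = -8 + 35838 = 35830)
(-36661 + o/2678)*(9757 + Q) = (-36661 + 29323/2678)*(9757 + 35830) = (-36661 + 29323*(1/2678))*45587 = (-36661 + 29323/2678)*45587 = -98148835/2678*45587 = -4474310941145/2678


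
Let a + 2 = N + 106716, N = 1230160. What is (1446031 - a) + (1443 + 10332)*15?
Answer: 285782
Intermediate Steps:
a = 1336874 (a = -2 + (1230160 + 106716) = -2 + 1336876 = 1336874)
(1446031 - a) + (1443 + 10332)*15 = (1446031 - 1*1336874) + (1443 + 10332)*15 = (1446031 - 1336874) + 11775*15 = 109157 + 176625 = 285782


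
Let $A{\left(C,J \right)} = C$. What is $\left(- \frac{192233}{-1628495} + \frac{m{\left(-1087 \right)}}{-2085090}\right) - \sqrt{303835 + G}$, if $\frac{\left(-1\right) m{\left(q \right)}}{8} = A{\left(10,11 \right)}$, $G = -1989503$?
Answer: $\frac{40095338557}{339555863955} - 2 i \sqrt{421417} \approx 0.11808 - 1298.3 i$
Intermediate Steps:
$m{\left(q \right)} = -80$ ($m{\left(q \right)} = \left(-8\right) 10 = -80$)
$\left(- \frac{192233}{-1628495} + \frac{m{\left(-1087 \right)}}{-2085090}\right) - \sqrt{303835 + G} = \left(- \frac{192233}{-1628495} - \frac{80}{-2085090}\right) - \sqrt{303835 - 1989503} = \left(\left(-192233\right) \left(- \frac{1}{1628495}\right) - - \frac{8}{208509}\right) - \sqrt{-1685668} = \left(\frac{192233}{1628495} + \frac{8}{208509}\right) - 2 i \sqrt{421417} = \frac{40095338557}{339555863955} - 2 i \sqrt{421417}$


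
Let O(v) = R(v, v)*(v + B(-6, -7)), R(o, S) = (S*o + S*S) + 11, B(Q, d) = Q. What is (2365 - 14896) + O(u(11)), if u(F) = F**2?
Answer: 3356164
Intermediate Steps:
R(o, S) = 11 + S**2 + S*o (R(o, S) = (S*o + S**2) + 11 = (S**2 + S*o) + 11 = 11 + S**2 + S*o)
O(v) = (-6 + v)*(11 + 2*v**2) (O(v) = (11 + v**2 + v*v)*(v - 6) = (11 + v**2 + v**2)*(-6 + v) = (11 + 2*v**2)*(-6 + v) = (-6 + v)*(11 + 2*v**2))
(2365 - 14896) + O(u(11)) = (2365 - 14896) + (-6 + 11**2)*(11 + 2*(11**2)**2) = -12531 + (-6 + 121)*(11 + 2*121**2) = -12531 + 115*(11 + 2*14641) = -12531 + 115*(11 + 29282) = -12531 + 115*29293 = -12531 + 3368695 = 3356164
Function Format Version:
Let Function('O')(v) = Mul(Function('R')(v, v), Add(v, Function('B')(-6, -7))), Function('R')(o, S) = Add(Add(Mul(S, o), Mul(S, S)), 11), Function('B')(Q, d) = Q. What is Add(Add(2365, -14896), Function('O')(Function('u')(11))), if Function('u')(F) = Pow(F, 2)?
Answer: 3356164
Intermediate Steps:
Function('R')(o, S) = Add(11, Pow(S, 2), Mul(S, o)) (Function('R')(o, S) = Add(Add(Mul(S, o), Pow(S, 2)), 11) = Add(Add(Pow(S, 2), Mul(S, o)), 11) = Add(11, Pow(S, 2), Mul(S, o)))
Function('O')(v) = Mul(Add(-6, v), Add(11, Mul(2, Pow(v, 2)))) (Function('O')(v) = Mul(Add(11, Pow(v, 2), Mul(v, v)), Add(v, -6)) = Mul(Add(11, Pow(v, 2), Pow(v, 2)), Add(-6, v)) = Mul(Add(11, Mul(2, Pow(v, 2))), Add(-6, v)) = Mul(Add(-6, v), Add(11, Mul(2, Pow(v, 2)))))
Add(Add(2365, -14896), Function('O')(Function('u')(11))) = Add(Add(2365, -14896), Mul(Add(-6, Pow(11, 2)), Add(11, Mul(2, Pow(Pow(11, 2), 2))))) = Add(-12531, Mul(Add(-6, 121), Add(11, Mul(2, Pow(121, 2))))) = Add(-12531, Mul(115, Add(11, Mul(2, 14641)))) = Add(-12531, Mul(115, Add(11, 29282))) = Add(-12531, Mul(115, 29293)) = Add(-12531, 3368695) = 3356164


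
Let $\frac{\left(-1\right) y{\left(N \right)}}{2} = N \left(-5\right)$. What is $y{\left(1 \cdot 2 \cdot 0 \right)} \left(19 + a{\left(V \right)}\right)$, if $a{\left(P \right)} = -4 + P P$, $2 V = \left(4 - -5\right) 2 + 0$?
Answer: $0$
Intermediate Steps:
$y{\left(N \right)} = 10 N$ ($y{\left(N \right)} = - 2 N \left(-5\right) = - 2 \left(- 5 N\right) = 10 N$)
$V = 9$ ($V = \frac{\left(4 - -5\right) 2 + 0}{2} = \frac{\left(4 + 5\right) 2 + 0}{2} = \frac{9 \cdot 2 + 0}{2} = \frac{18 + 0}{2} = \frac{1}{2} \cdot 18 = 9$)
$a{\left(P \right)} = -4 + P^{2}$
$y{\left(1 \cdot 2 \cdot 0 \right)} \left(19 + a{\left(V \right)}\right) = 10 \cdot 1 \cdot 2 \cdot 0 \left(19 - \left(4 - 9^{2}\right)\right) = 10 \cdot 2 \cdot 0 \left(19 + \left(-4 + 81\right)\right) = 10 \cdot 0 \left(19 + 77\right) = 0 \cdot 96 = 0$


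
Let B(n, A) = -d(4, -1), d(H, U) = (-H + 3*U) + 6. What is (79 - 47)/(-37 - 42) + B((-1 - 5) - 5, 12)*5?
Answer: 363/79 ≈ 4.5949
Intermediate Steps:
d(H, U) = 6 - H + 3*U
B(n, A) = 1 (B(n, A) = -(6 - 1*4 + 3*(-1)) = -(6 - 4 - 3) = -1*(-1) = 1)
(79 - 47)/(-37 - 42) + B((-1 - 5) - 5, 12)*5 = (79 - 47)/(-37 - 42) + 1*5 = 32/(-79) + 5 = 32*(-1/79) + 5 = -32/79 + 5 = 363/79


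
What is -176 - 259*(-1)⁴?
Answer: -435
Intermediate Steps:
-176 - 259*(-1)⁴ = -176 - 259*1 = -176 - 259 = -435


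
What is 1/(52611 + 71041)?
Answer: 1/123652 ≈ 8.0872e-6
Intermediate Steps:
1/(52611 + 71041) = 1/123652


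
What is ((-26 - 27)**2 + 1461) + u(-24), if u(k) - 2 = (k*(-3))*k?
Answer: 2544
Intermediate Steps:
u(k) = 2 - 3*k**2 (u(k) = 2 + (k*(-3))*k = 2 + (-3*k)*k = 2 - 3*k**2)
((-26 - 27)**2 + 1461) + u(-24) = ((-26 - 27)**2 + 1461) + (2 - 3*(-24)**2) = ((-53)**2 + 1461) + (2 - 3*576) = (2809 + 1461) + (2 - 1728) = 4270 - 1726 = 2544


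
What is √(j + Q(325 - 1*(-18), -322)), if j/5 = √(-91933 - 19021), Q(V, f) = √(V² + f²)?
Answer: √(7*√4517 + 5*I*√110954) ≈ 33.175 + 25.102*I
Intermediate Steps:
j = 5*I*√110954 (j = 5*√(-91933 - 19021) = 5*√(-110954) = 5*(I*√110954) = 5*I*√110954 ≈ 1665.5*I)
√(j + Q(325 - 1*(-18), -322)) = √(5*I*√110954 + √((325 - 1*(-18))² + (-322)²)) = √(5*I*√110954 + √((325 + 18)² + 103684)) = √(5*I*√110954 + √(343² + 103684)) = √(5*I*√110954 + √(117649 + 103684)) = √(5*I*√110954 + √221333) = √(5*I*√110954 + 7*√4517) = √(7*√4517 + 5*I*√110954)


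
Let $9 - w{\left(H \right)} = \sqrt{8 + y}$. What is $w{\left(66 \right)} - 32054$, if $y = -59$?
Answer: $-32045 - i \sqrt{51} \approx -32045.0 - 7.1414 i$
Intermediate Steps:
$w{\left(H \right)} = 9 - i \sqrt{51}$ ($w{\left(H \right)} = 9 - \sqrt{8 - 59} = 9 - \sqrt{-51} = 9 - i \sqrt{51}$)
$w{\left(66 \right)} - 32054 = \left(9 - i \sqrt{51}\right) - 32054 = -32045 - i \sqrt{51}$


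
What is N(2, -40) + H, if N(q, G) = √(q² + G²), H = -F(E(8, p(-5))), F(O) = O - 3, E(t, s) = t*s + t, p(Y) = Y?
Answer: 35 + 2*√401 ≈ 75.050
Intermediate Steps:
E(t, s) = t + s*t (E(t, s) = s*t + t = t + s*t)
F(O) = -3 + O
H = 35 (H = -(-3 + 8*(1 - 5)) = -(-3 + 8*(-4)) = -(-3 - 32) = -1*(-35) = 35)
N(q, G) = √(G² + q²)
N(2, -40) + H = √((-40)² + 2²) + 35 = √(1600 + 4) + 35 = √1604 + 35 = 2*√401 + 35 = 35 + 2*√401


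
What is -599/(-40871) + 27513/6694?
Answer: 1128493529/273590474 ≈ 4.1248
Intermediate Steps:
-599/(-40871) + 27513/6694 = -599*(-1/40871) + 27513*(1/6694) = 599/40871 + 27513/6694 = 1128493529/273590474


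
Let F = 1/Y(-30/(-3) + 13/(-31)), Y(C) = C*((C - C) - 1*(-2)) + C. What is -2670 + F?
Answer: -2378939/891 ≈ -2670.0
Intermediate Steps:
Y(C) = 3*C (Y(C) = C*(0 + 2) + C = C*2 + C = 2*C + C = 3*C)
F = 31/891 (F = 1/(3*(-30/(-3) + 13/(-31))) = 1/(3*(-30*(-⅓) + 13*(-1/31))) = 1/(3*(10 - 13/31)) = 1/(3*(297/31)) = 1/(891/31) = 31/891 ≈ 0.034792)
-2670 + F = -2670 + 31/891 = -2378939/891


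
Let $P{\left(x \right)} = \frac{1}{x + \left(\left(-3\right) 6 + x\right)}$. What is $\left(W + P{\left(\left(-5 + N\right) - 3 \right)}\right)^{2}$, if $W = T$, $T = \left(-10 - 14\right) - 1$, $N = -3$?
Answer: $\frac{1002001}{1600} \approx 626.25$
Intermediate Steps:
$T = -25$ ($T = -24 - 1 = -25$)
$P{\left(x \right)} = \frac{1}{-18 + 2 x}$ ($P{\left(x \right)} = \frac{1}{x + \left(-18 + x\right)} = \frac{1}{-18 + 2 x}$)
$W = -25$
$\left(W + P{\left(\left(-5 + N\right) - 3 \right)}\right)^{2} = \left(-25 + \frac{1}{2 \left(-9 - 11\right)}\right)^{2} = \left(-25 + \frac{1}{2 \left(-20\right)}\right)^{2} = \left(-25 + \frac{1}{2} \left(- \frac{1}{20}\right)\right)^{2} = \left(-25 - \frac{1}{40}\right)^{2} = \left(- \frac{1001}{40}\right)^{2} = \frac{1002001}{1600}$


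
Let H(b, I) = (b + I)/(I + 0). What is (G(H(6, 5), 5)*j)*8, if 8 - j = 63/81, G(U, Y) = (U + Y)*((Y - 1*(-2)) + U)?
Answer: 19136/5 ≈ 3827.2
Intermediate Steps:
H(b, I) = (I + b)/I
G(U, Y) = (U + Y)*(2 + U + Y) (G(U, Y) = (U + Y)*((Y + 2) + U) = (U + Y)*((2 + Y) + U) = (U + Y)*(2 + U + Y))
j = 65/9 (j = 8 - 63/81 = 8 - 1*7/9 = 8 - 7/9 = 65/9 ≈ 7.2222)
(G(H(6, 5), 5)*j)*8 = ((((5 + 6)/5)² + 5² + 2*((5 + 6)/5) + 2*5 + 2*((5 + 6)/5)*5)*(65/9))*8 = ((((⅕)*11)² + 25 + 2*((⅕)*11) + 10 + 2*((⅕)*11)*5)*(65/9))*8 = (((11/5)² + 25 + 2*(11/5) + 10 + 2*(11/5)*5)*(65/9))*8 = ((121/25 + 25 + 22/5 + 10 + 22)*(65/9))*8 = ((1656/25)*(65/9))*8 = (2392/5)*8 = 19136/5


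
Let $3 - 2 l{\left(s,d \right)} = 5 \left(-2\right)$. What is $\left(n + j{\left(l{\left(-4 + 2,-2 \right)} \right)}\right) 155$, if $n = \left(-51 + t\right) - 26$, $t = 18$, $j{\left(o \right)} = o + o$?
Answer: $-7130$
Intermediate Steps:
$l{\left(s,d \right)} = \frac{13}{2}$ ($l{\left(s,d \right)} = \frac{3}{2} - \frac{5 \left(-2\right)}{2} = \frac{3}{2} - -5 = \frac{3}{2} + 5 = \frac{13}{2}$)
$j{\left(o \right)} = 2 o$
$n = -59$ ($n = \left(-51 + 18\right) - 26 = -33 - 26 = -59$)
$\left(n + j{\left(l{\left(-4 + 2,-2 \right)} \right)}\right) 155 = \left(-59 + 2 \cdot \frac{13}{2}\right) 155 = \left(-59 + 13\right) 155 = \left(-46\right) 155 = -7130$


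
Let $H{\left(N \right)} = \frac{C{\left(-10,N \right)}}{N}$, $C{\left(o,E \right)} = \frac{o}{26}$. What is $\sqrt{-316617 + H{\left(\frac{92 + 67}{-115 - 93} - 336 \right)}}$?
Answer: $\frac{i \sqrt{172611925962577}}{23349} \approx 562.69 i$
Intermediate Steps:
$C{\left(o,E \right)} = \frac{o}{26}$ ($C{\left(o,E \right)} = o \frac{1}{26} = \frac{o}{26}$)
$H{\left(N \right)} = - \frac{5}{13 N}$ ($H{\left(N \right)} = \frac{\frac{1}{26} \left(-10\right)}{N} = - \frac{5}{13 N}$)
$\sqrt{-316617 + H{\left(\frac{92 + 67}{-115 - 93} - 336 \right)}} = \sqrt{-316617 - \frac{5}{13 \left(\frac{92 + 67}{-115 - 93} - 336\right)}} = \sqrt{-316617 - \frac{5}{13 \left(\frac{159}{-208} - 336\right)}} = \sqrt{-316617 - \frac{5}{13 \left(159 \left(- \frac{1}{208}\right) - 336\right)}} = \sqrt{-316617 - \frac{5}{13 \left(- \frac{159}{208} - 336\right)}} = \sqrt{-316617 - \frac{5}{13 \left(- \frac{70047}{208}\right)}} = \sqrt{-316617 - - \frac{80}{70047}} = \sqrt{-316617 + \frac{80}{70047}} = \sqrt{- \frac{22178070919}{70047}} = \frac{i \sqrt{172611925962577}}{23349}$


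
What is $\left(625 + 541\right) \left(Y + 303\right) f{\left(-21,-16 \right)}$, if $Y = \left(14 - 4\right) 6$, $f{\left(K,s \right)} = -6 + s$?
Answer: $-9311676$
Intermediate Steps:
$Y = 60$ ($Y = 10 \cdot 6 = 60$)
$\left(625 + 541\right) \left(Y + 303\right) f{\left(-21,-16 \right)} = \left(625 + 541\right) \left(60 + 303\right) \left(-6 - 16\right) = 1166 \cdot 363 \left(-22\right) = 423258 \left(-22\right) = -9311676$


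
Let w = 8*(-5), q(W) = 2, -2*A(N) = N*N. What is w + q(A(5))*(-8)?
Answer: -56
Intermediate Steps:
A(N) = -N²/2 (A(N) = -N*N/2 = -N²/2)
w = -40
w + q(A(5))*(-8) = -40 + 2*(-8) = -40 - 16 = -56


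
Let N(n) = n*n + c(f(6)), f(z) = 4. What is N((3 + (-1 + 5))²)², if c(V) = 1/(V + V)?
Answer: 368985681/64 ≈ 5.7654e+6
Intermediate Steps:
c(V) = 1/(2*V)
N(n) = ⅛ + n² (N(n) = n*n + (½)/4 = n² + (½)*(¼) = n² + ⅛ = ⅛ + n²)
N((3 + (-1 + 5))²)² = (⅛ + ((3 + (-1 + 5))²)²)² = (⅛ + ((3 + 4)²)²)² = (⅛ + (7²)²)² = (⅛ + 49²)² = (⅛ + 2401)² = (19209/8)² = 368985681/64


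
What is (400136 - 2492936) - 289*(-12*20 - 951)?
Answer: -1748601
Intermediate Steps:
(400136 - 2492936) - 289*(-12*20 - 951) = -2092800 - 289*(-240 - 951) = -2092800 - 289*(-1191) = -2092800 + 344199 = -1748601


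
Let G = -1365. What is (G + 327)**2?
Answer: 1077444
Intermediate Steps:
(G + 327)**2 = (-1365 + 327)**2 = (-1038)**2 = 1077444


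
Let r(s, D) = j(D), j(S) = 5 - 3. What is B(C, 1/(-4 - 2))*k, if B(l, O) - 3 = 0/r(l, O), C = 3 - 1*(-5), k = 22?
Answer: 66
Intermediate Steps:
j(S) = 2
r(s, D) = 2
C = 8 (C = 3 + 5 = 8)
B(l, O) = 3 (B(l, O) = 3 + 0/2 = 3 + 0*(1/2) = 3 + 0 = 3)
B(C, 1/(-4 - 2))*k = 3*22 = 66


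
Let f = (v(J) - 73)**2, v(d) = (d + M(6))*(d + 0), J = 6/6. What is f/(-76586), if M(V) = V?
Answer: -2178/38293 ≈ -0.056877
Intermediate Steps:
J = 1 (J = 6*(1/6) = 1)
v(d) = d*(6 + d) (v(d) = (d + 6)*(d + 0) = (6 + d)*d = d*(6 + d))
f = 4356 (f = (1*(6 + 1) - 73)**2 = (1*7 - 73)**2 = (7 - 73)**2 = (-66)**2 = 4356)
f/(-76586) = 4356/(-76586) = 4356*(-1/76586) = -2178/38293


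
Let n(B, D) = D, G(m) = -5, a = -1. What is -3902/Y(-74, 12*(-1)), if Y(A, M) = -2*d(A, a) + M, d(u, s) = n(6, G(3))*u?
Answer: 1951/376 ≈ 5.1888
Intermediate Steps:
d(u, s) = -5*u
Y(A, M) = M + 10*A (Y(A, M) = -(-10)*A + M = 10*A + M = M + 10*A)
-3902/Y(-74, 12*(-1)) = -3902/(12*(-1) + 10*(-74)) = -3902/(-12 - 740) = -3902/(-752) = -3902*(-1/752) = 1951/376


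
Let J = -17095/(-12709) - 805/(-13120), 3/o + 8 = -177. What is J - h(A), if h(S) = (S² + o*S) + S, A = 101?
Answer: -63538963897507/6169456960 ≈ -10299.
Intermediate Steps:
o = -3/185 (o = 3/(-8 - 177) = 3/(-185) = 3*(-1/185) = -3/185 ≈ -0.016216)
J = 46903429/33348416 (J = -17095*(-1/12709) - 805*(-1/13120) = 17095/12709 + 161/2624 = 46903429/33348416 ≈ 1.4065)
h(S) = S² + 182*S/185 (h(S) = (S² - 3*S/185) + S = S² + 182*S/185)
J - h(A) = 46903429/33348416 - 101*(182 + 185*101)/185 = 46903429/33348416 - 101*(182 + 18685)/185 = 46903429/33348416 - 101*18867/185 = 46903429/33348416 - 1*1905567/185 = 46903429/33348416 - 1905567/185 = -63538963897507/6169456960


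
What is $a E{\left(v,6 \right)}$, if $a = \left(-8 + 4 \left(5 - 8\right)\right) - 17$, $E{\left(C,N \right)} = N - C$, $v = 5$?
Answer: $-37$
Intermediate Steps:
$a = -37$ ($a = \left(-8 + 4 \left(-3\right)\right) - 17 = \left(-8 - 12\right) - 17 = -20 - 17 = -37$)
$a E{\left(v,6 \right)} = - 37 \left(6 - 5\right) = \left(-37\right) 1 = -37$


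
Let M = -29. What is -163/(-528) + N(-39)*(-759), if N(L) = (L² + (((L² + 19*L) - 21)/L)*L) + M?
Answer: -902092589/528 ≈ -1.7085e+6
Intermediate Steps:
N(L) = -50 + 2*L² + 19*L (N(L) = (L² + (((L² + 19*L) - 21)/L)*L) - 29 = (L² + ((-21 + L² + 19*L)/L)*L) - 29 = (L² + (-21 + L² + 19*L)) - 29 = (-21 + 2*L² + 19*L) - 29 = -50 + 2*L² + 19*L)
-163/(-528) + N(-39)*(-759) = -163/(-528) + (-50 + 2*(-39)² + 19*(-39))*(-759) = -163*(-1/528) + (-50 + 2*1521 - 741)*(-759) = 163/528 + (-50 + 3042 - 741)*(-759) = 163/528 + 2251*(-759) = 163/528 - 1708509 = -902092589/528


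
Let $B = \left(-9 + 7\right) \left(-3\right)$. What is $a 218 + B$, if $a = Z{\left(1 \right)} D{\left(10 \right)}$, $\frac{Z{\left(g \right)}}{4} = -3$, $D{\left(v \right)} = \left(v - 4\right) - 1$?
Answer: $-13074$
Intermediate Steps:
$D{\left(v \right)} = -5 + v$ ($D{\left(v \right)} = \left(-4 + v\right) - 1 = -5 + v$)
$B = 6$ ($B = \left(-2\right) \left(-3\right) = 6$)
$Z{\left(g \right)} = -12$ ($Z{\left(g \right)} = 4 \left(-3\right) = -12$)
$a = -60$ ($a = - 12 \left(-5 + 10\right) = \left(-12\right) 5 = -60$)
$a 218 + B = \left(-60\right) 218 + 6 = -13080 + 6 = -13074$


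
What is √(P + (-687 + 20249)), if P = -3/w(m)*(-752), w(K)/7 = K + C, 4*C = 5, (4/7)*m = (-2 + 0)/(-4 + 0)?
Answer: √279165194/119 ≈ 140.41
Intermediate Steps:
m = 7/8 (m = 7*((-2 + 0)/(-4 + 0))/4 = 7*(-2/(-4))/4 = 7*(-2*(-¼))/4 = (7/4)*(½) = 7/8 ≈ 0.87500)
C = 5/4 (C = (¼)*5 = 5/4 ≈ 1.2500)
w(K) = 35/4 + 7*K (w(K) = 7*(K + 5/4) = 7*(5/4 + K) = 35/4 + 7*K)
P = 18048/119 (P = -3/(35/4 + 7*(7/8))*(-752) = -3/(35/4 + 49/8)*(-752) = -3/119/8*(-752) = -3*8/119*(-752) = -24/119*(-752) = 18048/119 ≈ 151.66)
√(P + (-687 + 20249)) = √(18048/119 + (-687 + 20249)) = √(18048/119 + 19562) = √(2345926/119) = √279165194/119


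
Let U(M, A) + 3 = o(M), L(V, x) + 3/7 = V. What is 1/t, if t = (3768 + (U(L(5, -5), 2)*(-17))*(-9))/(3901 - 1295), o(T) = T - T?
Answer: 2606/3309 ≈ 0.78755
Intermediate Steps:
o(T) = 0
L(V, x) = -3/7 + V
U(M, A) = -3 (U(M, A) = -3 + 0 = -3)
t = 3309/2606 (t = (3768 - 3*(-17)*(-9))/(3901 - 1295) = (3768 + 51*(-9))/2606 = (3768 - 459)*(1/2606) = 3309*(1/2606) = 3309/2606 ≈ 1.2698)
1/t = 1/(3309/2606) = 2606/3309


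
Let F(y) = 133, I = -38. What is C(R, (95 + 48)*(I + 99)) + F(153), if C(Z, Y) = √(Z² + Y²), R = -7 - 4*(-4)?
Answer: 133 + 17*√263290 ≈ 8856.0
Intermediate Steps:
R = 9 (R = -7 + 16 = 9)
C(Z, Y) = √(Y² + Z²)
C(R, (95 + 48)*(I + 99)) + F(153) = √(((95 + 48)*(-38 + 99))² + 9²) + 133 = √((143*61)² + 81) + 133 = √(8723² + 81) + 133 = √(76090729 + 81) + 133 = √76090810 + 133 = 17*√263290 + 133 = 133 + 17*√263290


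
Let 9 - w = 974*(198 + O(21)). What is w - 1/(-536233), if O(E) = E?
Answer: -114376890200/536233 ≈ -2.1330e+5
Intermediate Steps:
w = -213297 (w = 9 - 974*(198 + 21) = 9 - 974*219 = 9 - 1*213306 = 9 - 213306 = -213297)
w - 1/(-536233) = -213297 - 1/(-536233) = -213297 - 1*(-1/536233) = -213297 + 1/536233 = -114376890200/536233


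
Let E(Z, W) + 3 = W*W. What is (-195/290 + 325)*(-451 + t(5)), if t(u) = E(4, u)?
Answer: -8069919/58 ≈ -1.3914e+5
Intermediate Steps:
E(Z, W) = -3 + W**2 (E(Z, W) = -3 + W*W = -3 + W**2)
t(u) = -3 + u**2
(-195/290 + 325)*(-451 + t(5)) = (-195/290 + 325)*(-451 + (-3 + 5**2)) = (-195*1/290 + 325)*(-451 + (-3 + 25)) = (-39/58 + 325)*(-451 + 22) = (18811/58)*(-429) = -8069919/58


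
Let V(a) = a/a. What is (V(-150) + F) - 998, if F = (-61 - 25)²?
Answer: 6399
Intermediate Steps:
V(a) = 1
F = 7396 (F = (-86)² = 7396)
(V(-150) + F) - 998 = (1 + 7396) - 998 = 7397 - 998 = 6399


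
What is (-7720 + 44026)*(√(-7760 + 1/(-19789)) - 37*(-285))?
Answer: 382846770 + 36306*I*√3038851102749/19789 ≈ 3.8285e+8 + 3.1982e+6*I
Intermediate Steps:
(-7720 + 44026)*(√(-7760 + 1/(-19789)) - 37*(-285)) = 36306*(√(-7760 - 1/19789) + 10545) = 36306*(√(-153562641/19789) + 10545) = 36306*(I*√3038851102749/19789 + 10545) = 36306*(10545 + I*√3038851102749/19789) = 382846770 + 36306*I*√3038851102749/19789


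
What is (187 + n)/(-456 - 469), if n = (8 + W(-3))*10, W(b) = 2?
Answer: -287/925 ≈ -0.31027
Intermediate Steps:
n = 100 (n = (8 + 2)*10 = 10*10 = 100)
(187 + n)/(-456 - 469) = (187 + 100)/(-456 - 469) = 287/(-925) = 287*(-1/925) = -287/925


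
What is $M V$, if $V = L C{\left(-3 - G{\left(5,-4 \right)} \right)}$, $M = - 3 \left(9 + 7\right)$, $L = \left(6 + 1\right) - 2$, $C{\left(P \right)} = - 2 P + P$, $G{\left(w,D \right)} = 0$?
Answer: $-720$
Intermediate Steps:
$C{\left(P \right)} = - P$
$L = 5$ ($L = 7 - 2 = 5$)
$M = -48$ ($M = \left(-3\right) 16 = -48$)
$V = 15$ ($V = 5 \left(- (-3 - 0)\right) = 5 \left(- (-3 + 0)\right) = 5 \left(\left(-1\right) \left(-3\right)\right) = 5 \cdot 3 = 15$)
$M V = \left(-48\right) 15 = -720$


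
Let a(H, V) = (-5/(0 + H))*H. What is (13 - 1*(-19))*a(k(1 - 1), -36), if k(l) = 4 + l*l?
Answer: -160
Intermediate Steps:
k(l) = 4 + l²
a(H, V) = -5 (a(H, V) = (-5/H)*H = -5)
(13 - 1*(-19))*a(k(1 - 1), -36) = (13 - 1*(-19))*(-5) = (13 + 19)*(-5) = 32*(-5) = -160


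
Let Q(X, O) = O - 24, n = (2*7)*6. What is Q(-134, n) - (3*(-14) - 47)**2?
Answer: -7861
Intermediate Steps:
n = 84 (n = 14*6 = 84)
Q(X, O) = -24 + O
Q(-134, n) - (3*(-14) - 47)**2 = (-24 + 84) - (3*(-14) - 47)**2 = 60 - (-42 - 47)**2 = 60 - 1*(-89)**2 = 60 - 1*7921 = 60 - 7921 = -7861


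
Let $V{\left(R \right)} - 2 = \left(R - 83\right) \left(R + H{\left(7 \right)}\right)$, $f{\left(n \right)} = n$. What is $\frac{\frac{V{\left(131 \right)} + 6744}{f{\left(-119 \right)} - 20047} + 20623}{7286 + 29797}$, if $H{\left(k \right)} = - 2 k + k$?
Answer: $\frac{207935360}{373907889} \approx 0.55611$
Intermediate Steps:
$H{\left(k \right)} = - k$
$V{\left(R \right)} = 2 + \left(-83 + R\right) \left(-7 + R\right)$ ($V{\left(R \right)} = 2 + \left(R - 83\right) \left(R - 7\right) = 2 + \left(-83 + R\right) \left(R - 7\right) = 2 + \left(-83 + R\right) \left(-7 + R\right)$)
$\frac{\frac{V{\left(131 \right)} + 6744}{f{\left(-119 \right)} - 20047} + 20623}{7286 + 29797} = \frac{\frac{\left(583 + 131^{2} - 11790\right) + 6744}{-119 - 20047} + 20623}{7286 + 29797} = \frac{\frac{\left(583 + 17161 - 11790\right) + 6744}{-20166} + 20623}{37083} = \left(\left(5954 + 6744\right) \left(- \frac{1}{20166}\right) + 20623\right) \frac{1}{37083} = \left(12698 \left(- \frac{1}{20166}\right) + 20623\right) \frac{1}{37083} = \left(- \frac{6349}{10083} + 20623\right) \frac{1}{37083} = \frac{207935360}{10083} \cdot \frac{1}{37083} = \frac{207935360}{373907889}$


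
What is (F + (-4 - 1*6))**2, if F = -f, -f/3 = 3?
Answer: 1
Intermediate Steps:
f = -9 (f = -3*3 = -9)
F = 9 (F = -1*(-9) = 9)
(F + (-4 - 1*6))**2 = (9 + (-4 - 1*6))**2 = (9 + (-4 - 6))**2 = (9 - 10)**2 = (-1)**2 = 1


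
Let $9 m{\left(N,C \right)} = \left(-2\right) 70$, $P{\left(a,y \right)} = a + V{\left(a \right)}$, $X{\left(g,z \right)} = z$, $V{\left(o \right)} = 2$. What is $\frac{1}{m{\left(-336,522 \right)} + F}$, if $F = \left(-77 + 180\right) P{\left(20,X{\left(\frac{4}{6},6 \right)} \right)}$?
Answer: $\frac{9}{20254} \approx 0.00044436$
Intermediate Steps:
$P{\left(a,y \right)} = 2 + a$ ($P{\left(a,y \right)} = a + 2 = 2 + a$)
$m{\left(N,C \right)} = - \frac{140}{9}$ ($m{\left(N,C \right)} = \frac{\left(-2\right) 70}{9} = \frac{1}{9} \left(-140\right) = - \frac{140}{9}$)
$F = 2266$ ($F = \left(-77 + 180\right) \left(2 + 20\right) = 103 \cdot 22 = 2266$)
$\frac{1}{m{\left(-336,522 \right)} + F} = \frac{1}{- \frac{140}{9} + 2266} = \frac{1}{\frac{20254}{9}} = \frac{9}{20254}$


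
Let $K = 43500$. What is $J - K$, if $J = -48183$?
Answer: $-91683$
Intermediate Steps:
$J - K = -48183 - 43500 = -91683$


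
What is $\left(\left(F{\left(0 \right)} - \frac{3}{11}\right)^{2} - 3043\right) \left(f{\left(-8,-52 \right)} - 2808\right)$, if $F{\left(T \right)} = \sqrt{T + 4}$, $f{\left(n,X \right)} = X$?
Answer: $\frac{95638920}{11} \approx 8.6944 \cdot 10^{6}$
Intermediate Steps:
$F{\left(T \right)} = \sqrt{4 + T}$
$\left(\left(F{\left(0 \right)} - \frac{3}{11}\right)^{2} - 3043\right) \left(f{\left(-8,-52 \right)} - 2808\right) = \left(\left(\sqrt{4 + 0} - \frac{3}{11}\right)^{2} - 3043\right) \left(-52 - 2808\right) = \left(\left(\sqrt{4} - \frac{3}{11}\right)^{2} - 3043\right) \left(-2860\right) = \left(\left(2 - \frac{3}{11}\right)^{2} - 3043\right) \left(-2860\right) = \left(\left(\frac{19}{11}\right)^{2} - 3043\right) \left(-2860\right) = \left(\frac{361}{121} - 3043\right) \left(-2860\right) = \left(- \frac{367842}{121}\right) \left(-2860\right) = \frac{95638920}{11}$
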